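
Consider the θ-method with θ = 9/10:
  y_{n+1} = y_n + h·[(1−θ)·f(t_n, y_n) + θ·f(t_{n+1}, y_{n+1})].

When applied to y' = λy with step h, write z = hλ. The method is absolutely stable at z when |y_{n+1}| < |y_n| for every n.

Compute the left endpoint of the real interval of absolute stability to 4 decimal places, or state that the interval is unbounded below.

interval (−∞, 0).

On y'=λy, z=hλ:
  y_{n+1} = y_n + z·[1/10·y_n + 9/10·y_{n+1}] ⇒ (1 − 9/10z)y_{n+1} = (1 + 1/10z)y_n
  ⇒ R(z) = (1 + 1/10z)/(1 − 9/10z).

Need |R(x)|<1, x<0.
x=-0.37: |R|=0.7224
x=-2: |R|=0.2857
x=-10: |R|=0.0000
x=-100: |R|=0.0989
θ=9/10≥1/2 ⇒ |1+1/10x|<|1−9/10x| ∀x<0 ⇒ interval (−∞,0).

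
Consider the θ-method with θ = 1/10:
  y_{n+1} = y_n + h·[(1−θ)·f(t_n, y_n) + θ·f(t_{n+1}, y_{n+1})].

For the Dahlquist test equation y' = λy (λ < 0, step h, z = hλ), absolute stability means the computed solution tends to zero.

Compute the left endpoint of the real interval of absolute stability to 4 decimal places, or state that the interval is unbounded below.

z* = -2.5000.

Test eqn y'=λy, z=hλ:
  y_{n+1} = y_n + z·[9/10·y_n + 1/10·y_{n+1}] ⇒ (1 − 1/10z)y_{n+1} = (1 + 9/10z)y_n
  R(z) = (1 + 9/10z)/(1 − 1/10z).

Need |R(x)|<1, x<0.
x=-1.64: |R|=0.4089
R=−1: 1+9/10x = −1+1/10x ⇒ -4/5x=2 ⇒ x=2/(-4/5)=-2.5000
Confirm numerically:
  x=-1.974: |R|=0.64857 <1
  x=-1.857: |R|=0.56616 <1
  x=-1.569: |R|=0.35621 <1
  x=-1.128: |R|=0.01366 <1
  x=-2.803: |R|=1.18933 >1
  x=-2.707: |R|=1.13032 >1
  x=-2.663: |R|=1.10298 >1
Stable set (-2.5000, 0).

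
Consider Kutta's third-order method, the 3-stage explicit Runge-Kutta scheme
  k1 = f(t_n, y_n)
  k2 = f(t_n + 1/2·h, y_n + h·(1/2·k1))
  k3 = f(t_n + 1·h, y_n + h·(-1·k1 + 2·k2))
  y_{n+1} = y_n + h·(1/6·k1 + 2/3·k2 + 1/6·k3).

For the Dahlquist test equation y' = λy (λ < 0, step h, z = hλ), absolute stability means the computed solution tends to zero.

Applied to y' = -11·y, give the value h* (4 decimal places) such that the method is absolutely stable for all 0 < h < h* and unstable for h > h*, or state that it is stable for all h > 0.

Test eqn y'=λy, z=hλ:
  order 3, 3-stage ⇒ R(z)=1+z+z^2/2+z^3/6
  (e.g. R(-0.54)=0.57956, |R|=0.57956)

Need |R(x)|<1, x<0.
x=-0.54: |R|=0.5796
|R(-2.22)|=0.5793 |R(-1.33)|=0.1623 |R(-1.11)|=0.2781
Bisect:
  x_lo=-3.2071 |R|=2.5622  x_hi=-0.1294 |R|=0.8786
  mid=-1.66826 |R|=0.05054 →hi
  mid=-2.43769 |R|=0.88079 →hi
  mid=-2.82241 |R|=1.58662 →lo
  mid=-2.63005 |R|=1.20355 →lo
  mid=-2.53387 |R|=1.03507 →lo
  mid=-2.48578 |R|=0.95621 →hi
  mid=-2.50982 |R|=0.99520 →hi
  mid=-2.52185 |R|=1.01503 →lo
  mid=-2.51584 |R|=1.00509 →lo
  mid=-2.51283 |R|=1.00014 →lo
  ...
  [-2.51283,-2.51264] ⇒ x*=-2.5127
Interval (-2.5127, 0).

(-2.5127,0); λ=-11 ⇒ h* = 0.2284.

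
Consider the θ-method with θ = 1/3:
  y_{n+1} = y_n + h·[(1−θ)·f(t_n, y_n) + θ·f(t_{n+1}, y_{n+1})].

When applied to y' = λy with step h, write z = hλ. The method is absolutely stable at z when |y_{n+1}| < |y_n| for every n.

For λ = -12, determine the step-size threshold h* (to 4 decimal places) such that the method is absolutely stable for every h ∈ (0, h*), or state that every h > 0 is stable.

(-6.0000,0); λ=-12 ⇒ h* = (6)/12 = 0.5000.

With y'=λy (z=hλ):
  y_{n+1} = y_n + z·[2/3·y_n + 1/3·y_{n+1}] ⇒ (1 − 1/3z)y_{n+1} = (1 + 2/3z)y_n
  R(z) = (1 + 2/3z)/(1 − 1/3z).

Need |R(x)|<1, x<0.
x=-1.76: |R|=0.1092
R=−1: 1+2/3x = −1+1/3x ⇒ -1/3x=2 ⇒ x=2/(-1/3)=-6.0000
Confirm numerically:
  x=-5.511: |R|=0.94254 <1
  x=-3.111: |R|=0.52725 <1
  x=-2.734: |R|=0.43042 <1
  x=-6.402: |R|=1.04276 >1
  x=-6.171: |R|=1.01865 >1
  x=-6.133: |R|=1.01456 >1
Stable set (-6.0000, 0).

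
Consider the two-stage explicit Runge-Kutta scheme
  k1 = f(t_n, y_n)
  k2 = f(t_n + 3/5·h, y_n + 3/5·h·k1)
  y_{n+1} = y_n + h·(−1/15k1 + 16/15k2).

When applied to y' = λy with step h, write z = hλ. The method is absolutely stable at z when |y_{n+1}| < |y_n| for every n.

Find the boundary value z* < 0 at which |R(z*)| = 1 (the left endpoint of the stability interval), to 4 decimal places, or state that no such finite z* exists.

z* = -1.5625.

With y'=λy (z=hλ):
  k1=λy_n ⇒ h·k1=z·y_n;  k2=λ(1+3/5z)y_n ⇒ h·k2=z(1+3/5z)y_n
  y_{n+1}/y_n = 1 − 1/15z + 16/15z(1+3/5z) = 1 + z + 16/25z²
  R(z) = 1 + z + 16/25z².

Boundary: |R(x)|=1, x<0.
x=-0.52: |R|=0.6531
R=1: x+16/25x²=0 ⇒ x=−25/16=-1.5625; min R=1−1/(4·16/25)=0.6094>−1
Confirm numerically:
  x=-0.968: |R|=0.63170 <1
  x=-0.967: |R|=0.63146 <1
  x=-0.838: |R|=0.61144 <1
  x=-0.643: |R|=0.62161 <1
  x=-1.808: |R|=1.28407 >1
  x=-1.754: |R|=1.21497 >1
So |R|<1 on (-1.5625, 0).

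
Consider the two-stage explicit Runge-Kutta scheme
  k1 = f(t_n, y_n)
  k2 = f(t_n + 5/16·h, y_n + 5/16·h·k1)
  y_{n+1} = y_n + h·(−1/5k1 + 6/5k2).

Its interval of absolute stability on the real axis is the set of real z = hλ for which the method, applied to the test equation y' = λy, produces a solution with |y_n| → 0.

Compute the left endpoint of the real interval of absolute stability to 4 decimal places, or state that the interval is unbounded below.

On y'=λy, z=hλ:
  k1=λy_n ⇒ h·k1=z·y_n;  k2=λ(1+5/16z)y_n ⇒ h·k2=z(1+5/16z)y_n
  y_{n+1}/y_n = 1 − 1/5z + 6/5z(1+5/16z) = 1 + z + 3/8z²
  ⇒ R(z) = 1 + z + 3/8z².

Find x<0 with |R(x)|<1.
x=-1.2: |R|=0.3400
R=1: x+3/8x²=0 ⇒ x=−8/3=-2.6667; min R=1−1/(4·3/8)=0.3333>−1
Confirm numerically:
  x=-2.466: |R|=0.81443 <1
  x=-2.165: |R|=0.59271 <1
  x=-1.524: |R|=0.34697 <1
  x=-1.210: |R|=0.33904 <1
  x=-2.985: |R|=1.35633 >1
  x=-2.897: |R|=1.25023 >1
Stable set (-2.6667, 0).

z* = -2.6667.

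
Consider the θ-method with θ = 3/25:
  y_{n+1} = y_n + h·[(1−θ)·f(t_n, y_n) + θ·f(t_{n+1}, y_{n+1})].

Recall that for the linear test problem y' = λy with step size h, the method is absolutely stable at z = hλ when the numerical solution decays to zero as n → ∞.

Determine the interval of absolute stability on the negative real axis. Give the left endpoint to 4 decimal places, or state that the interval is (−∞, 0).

(-2.6316, 0).

With y'=λy (z=hλ):
  y_{n+1} = y_n + z·[22/25·y_n + 3/25·y_{n+1}] ⇒ (1 − 3/25z)y_{n+1} = (1 + 22/25z)y_n
  R(z) = (1 + 22/25z)/(1 − 3/25z).

Solve |R(x)|<1 on ℝ⁻.
x=-0.93: |R|=0.1634
R=−1: 1+22/25x = −1+3/25x ⇒ -19/25x=2 ⇒ x=2/(-19/25)=-2.6316
Confirm numerically:
  x=-1.946: |R|=0.57760 <1
  x=-1.931: |R|=0.56773 <1
  x=-1.686: |R|=0.40229 <1
  x=-1.301: |R|=0.12532 <1
  x=-2.973: |R|=1.19125 >1
  x=-2.969: |R|=1.18908 >1
  x=-2.857: |R|=1.12758 >1
Stable set (-2.6316, 0).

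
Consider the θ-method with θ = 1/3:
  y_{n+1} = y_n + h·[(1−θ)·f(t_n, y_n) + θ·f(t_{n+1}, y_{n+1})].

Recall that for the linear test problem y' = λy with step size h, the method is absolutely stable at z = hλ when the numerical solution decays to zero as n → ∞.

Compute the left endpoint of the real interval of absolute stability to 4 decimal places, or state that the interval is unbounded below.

Set f=λy, z=hλ:
  y_{n+1} = y_n + z·[2/3·y_n + 1/3·y_{n+1}] ⇒ (1 − 1/3z)y_{n+1} = (1 + 2/3z)y_n
  Hence R(z) = (1 + 2/3z)/(1 − 1/3z).

Boundary: |R(x)|=1, x<0.
x=-1.52: |R|=0.0088
R=−1: 1+2/3x = −1+1/3x ⇒ -1/3x=2 ⇒ x=2/(-1/3)=-6.0000
Confirm numerically:
  x=-5.172: |R|=0.89868 <1
  x=-3.966: |R|=0.70801 <1
  x=-3.757: |R|=0.66805 <1
  x=-2.684: |R|=0.41661 <1
  x=-6.478: |R|=1.05043 >1
  x=-6.140: |R|=1.01532 >1
  x=-6.099: |R|=1.01088 >1
Interval (-6.0000, 0).

left endpoint -6.0000.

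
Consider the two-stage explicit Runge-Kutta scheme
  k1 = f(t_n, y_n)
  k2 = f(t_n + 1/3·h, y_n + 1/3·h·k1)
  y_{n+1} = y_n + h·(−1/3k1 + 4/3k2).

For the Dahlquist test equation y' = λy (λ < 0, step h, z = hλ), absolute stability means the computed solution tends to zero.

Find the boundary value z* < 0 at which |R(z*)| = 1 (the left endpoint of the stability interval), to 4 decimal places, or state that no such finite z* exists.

Test eqn y'=λy, z=hλ:
  k1=λy_n ⇒ h·k1=z·y_n;  k2=λ(1+1/3z)y_n ⇒ h·k2=z(1+1/3z)y_n
  y_{n+1}/y_n = 1 − 1/3z + 4/3z(1+1/3z) = 1 + z + 4/9z²
  ⇒ R(z) = 1 + z + 4/9z².

Boundary: |R(x)|=1, x<0.
x=-1.12: |R|=0.4375
R=1: x+4/9x²=0 ⇒ x=−9/4=-2.2500; min R=1−1/(4·4/9)=0.4375>−1
Confirm numerically:
  x=-1.987: |R|=0.76774 <1
  x=-1.498: |R|=0.49934 <1
  x=-1.115: |R|=0.43754 <1
  x=-1.055: |R|=0.43968 <1
  x=-2.840: |R|=1.74471 >1
  x=-2.465: |R|=1.23554 >1
Interval (-2.2500, 0).

left endpoint -2.2500.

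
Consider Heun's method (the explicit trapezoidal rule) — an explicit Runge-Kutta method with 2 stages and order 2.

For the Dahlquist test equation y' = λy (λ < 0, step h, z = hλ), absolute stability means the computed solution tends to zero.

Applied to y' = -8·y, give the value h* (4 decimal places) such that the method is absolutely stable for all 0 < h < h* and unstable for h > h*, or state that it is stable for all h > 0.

(-2.0000,0); λ=-8 ⇒ h* = 0.2500.

With y'=λy (z=hλ):
  order 2, 2-stage ⇒ R(z)=1+z+z^2/2
  (e.g. R(-0.78)=0.52420, |R|=0.52420)

Boundary: |R(x)|=1, x<0.
x=-0.78: |R|=0.5242
|R(-2.28)|=1.3192 |R(-2.27)|=1.3064 |R(-2)|=1.0000
Bisect:
  x_lo=-2.5737 |R|=1.7383  x_hi=-0.0772 |R|=0.9257
  mid=-1.32549 |R|=0.55297 →hi
  mid=-1.94962 |R|=0.95089 →hi
  mid=-2.26168 |R|=1.29592 →lo
  mid=-2.10565 |R|=1.11123 →lo
  mid=-2.02764 |R|=1.02802 →lo
  mid=-1.98863 |R|=0.98869 →hi
  mid=-2.00813 |R|=1.00816 →lo
  mid=-1.99838 |R|=0.99838 →hi
  mid=-2.00326 |R|=1.00326 →lo
  ...
  [-2.00006,-1.99990] ⇒ x*=-2.0000
Interval (-2.0000, 0).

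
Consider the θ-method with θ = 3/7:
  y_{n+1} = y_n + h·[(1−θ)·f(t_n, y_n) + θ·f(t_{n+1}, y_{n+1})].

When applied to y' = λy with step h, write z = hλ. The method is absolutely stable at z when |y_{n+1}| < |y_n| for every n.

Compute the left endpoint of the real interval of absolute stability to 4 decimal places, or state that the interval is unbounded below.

Set f=λy, z=hλ:
  y_{n+1} = y_n + z·[4/7·y_n + 3/7·y_{n+1}] ⇒ (1 − 3/7z)y_{n+1} = (1 + 4/7z)y_n
  so R(z) = (1 + 4/7z)/(1 − 3/7z).

Find x<0 with |R(x)|<1.
x=-0.47: |R|=0.6088
R=−1: 1+4/7x = −1+3/7x ⇒ -1/7x=2 ⇒ x=2/(-1/7)=-14.0000
Confirm numerically:
  x=-13.077: |R|=0.98004 <1
  x=-12.785: |R|=0.97321 <1
  x=-11.400: |R|=0.93689 <1
  x=-14.469: |R|=1.00930 >1
  x=-14.446: |R|=1.00886 >1
Stable set (-14.0000, 0).

z* = -14.0000.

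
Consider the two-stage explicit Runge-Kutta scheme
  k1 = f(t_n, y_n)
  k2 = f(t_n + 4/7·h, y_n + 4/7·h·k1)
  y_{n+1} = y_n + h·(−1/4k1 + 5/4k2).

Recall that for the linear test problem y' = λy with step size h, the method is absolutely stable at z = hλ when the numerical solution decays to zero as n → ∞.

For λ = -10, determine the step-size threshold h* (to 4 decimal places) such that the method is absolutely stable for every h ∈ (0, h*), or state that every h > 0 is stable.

Set f=λy, z=hλ:
  k1=λy_n ⇒ h·k1=z·y_n;  k2=λ(1+4/7z)y_n ⇒ h·k2=z(1+4/7z)y_n
  y_{n+1}/y_n = 1 − 1/4z + 5/4z(1+4/7z) = 1 + z + 5/7z²
  Hence R(z) = 1 + z + 5/7z².

Solve |R(x)|<1 on ℝ⁻.
x=-1.04: |R|=0.7326
R=1: x+5/7x²=0 ⇒ x=−7/5=-1.4000; min R=1−1/(4·5/7)=0.6500>−1
Confirm numerically:
  x=-1.060: |R|=0.74257 <1
  x=-1.040: |R|=0.73257 <1
  x=-0.879: |R|=0.67289 <1
  x=-1.854: |R|=1.60123 >1
  x=-1.648: |R|=1.29193 >1
  x=-1.483: |R|=1.08792 >1
Interval (-1.4000, 0).

(-1.4000,0); λ=-10 ⇒ h* = (7/5)/10 = 0.1400.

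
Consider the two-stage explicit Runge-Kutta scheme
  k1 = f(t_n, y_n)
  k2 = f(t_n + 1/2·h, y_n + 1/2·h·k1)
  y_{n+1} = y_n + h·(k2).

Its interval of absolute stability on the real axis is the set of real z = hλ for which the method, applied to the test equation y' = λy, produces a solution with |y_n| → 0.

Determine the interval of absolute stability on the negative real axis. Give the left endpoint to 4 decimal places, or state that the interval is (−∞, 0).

Set f=λy, z=hλ:
  k1=λy_n ⇒ h·k1=z·y_n;  k2=λ(1+1/2z)y_n ⇒ h·k2=z(1+1/2z)y_n
  y_{n+1}/y_n = 1 + z(1+1/2z) = 1 + z + 1/2z²
  ⇒ R(z) = 1 + z + 1/2z².

Solve |R(x)|<1 on ℝ⁻.
x=-1.79: |R|=0.8121
R=1: x+1/2x²=0 ⇒ x=−2=-2.0000; min R=1−1/(4·1/2)=0.5000>−1
Confirm numerically:
  x=-1.651: |R|=0.71190 <1
  x=-1.380: |R|=0.57220 <1
  x=-1.108: |R|=0.50583 <1
  x=-2.573: |R|=1.73716 >1
  x=-2.458: |R|=1.56288 >1
  x=-2.158: |R|=1.17048 >1
Interval (-2.0000, 0).

(-2.0000, 0).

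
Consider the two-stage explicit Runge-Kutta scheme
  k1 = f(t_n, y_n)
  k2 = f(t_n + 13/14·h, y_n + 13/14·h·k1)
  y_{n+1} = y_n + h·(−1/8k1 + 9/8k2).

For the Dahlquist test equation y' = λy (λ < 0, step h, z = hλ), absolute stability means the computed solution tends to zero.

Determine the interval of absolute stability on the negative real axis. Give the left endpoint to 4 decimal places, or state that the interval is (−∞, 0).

z∈(-0.9573,0).

With y'=λy (z=hλ):
  k1=λy_n ⇒ h·k1=z·y_n;  k2=λ(1+13/14z)y_n ⇒ h·k2=z(1+13/14z)y_n
  y_{n+1}/y_n = 1 − 1/8z + 9/8z(1+13/14z) = 1 + z + 117/112z²
  ⇒ R(z) = 1 + z + 117/112z².

Find x<0 with |R(x)|<1.
x=-1.37: |R|=1.5907
R=1: x+117/112x²=0 ⇒ x=−112/117=-0.9573; min R=1−1/(4·117/112)=0.7607>−1
Confirm numerically:
  x=-0.798: |R|=0.86723 <1
  x=-0.794: |R|=0.86458 <1
  x=-0.726: |R|=0.82461 <1
  x=-0.547: |R|=0.76557 <1
  x=-1.459: |R|=1.76471 >1
  x=-1.414: |R|=1.67465 >1
  x=-1.002: |R|=1.04683 >1
So |R|<1 on (-0.9573, 0).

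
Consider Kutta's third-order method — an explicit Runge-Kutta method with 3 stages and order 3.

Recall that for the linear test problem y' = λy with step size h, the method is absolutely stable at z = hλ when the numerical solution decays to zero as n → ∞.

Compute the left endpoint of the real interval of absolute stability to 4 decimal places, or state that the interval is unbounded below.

Test eqn y'=λy, z=hλ:
  order 3, 3-stage ⇒ R(z)=1+z+z^2/2+z^3/6
  (e.g. R(-0.77)=0.45036, |R|=0.45036)

Need |R(x)|<1, x<0.
x=-0.77: |R|=0.4504
|R(-2.23)|=0.5918 |R(-0.75)|=0.4609 |R(-0.63)|=0.5268
Bisect:
  x_lo=-3.3187 |R|=2.9036  x_hi=-0.1923 |R|=0.8250
  mid=-1.75549 |R|=0.11628 →hi
  mid=-2.53707 |R|=1.04045 →lo
  mid=-2.14628 |R|=0.49084 →hi
  mid=-2.34168 |R|=0.74003 →hi
  mid=-2.43938 |R|=0.88337 →hi
  mid=-2.48823 |R|=0.96014 →hi
  mid=-2.51265 |R|=0.99984 →hi
  mid=-2.52486 |R|=1.02003 →lo
  mid=-2.51876 |R|=1.00991 →lo
  ...
  [-2.51284,-2.51265] ⇒ x*=-2.5127
So |R|<1 on (-2.5127, 0).

z* = -2.5127.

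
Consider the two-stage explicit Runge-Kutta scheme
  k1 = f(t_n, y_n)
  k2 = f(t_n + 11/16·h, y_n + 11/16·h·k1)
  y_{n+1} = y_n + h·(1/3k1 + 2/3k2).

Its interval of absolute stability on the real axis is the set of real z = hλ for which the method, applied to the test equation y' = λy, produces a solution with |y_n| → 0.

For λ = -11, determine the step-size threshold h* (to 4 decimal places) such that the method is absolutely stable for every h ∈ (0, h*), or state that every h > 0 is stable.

(-2.1818,0); λ=-11 ⇒ h* = (24/11)/11 = 0.1983.

Set f=λy, z=hλ:
  k1=λy_n ⇒ h·k1=z·y_n;  k2=λ(1+11/16z)y_n ⇒ h·k2=z(1+11/16z)y_n
  y_{n+1}/y_n = 1 + 1/3z + 2/3z(1+11/16z) = 1 + z + 11/24z²
  R(z) = 1 + z + 11/24z².

Boundary: |R(x)|=1, x<0.
x=-0.79: |R|=0.4960
R=1: x+11/24x²=0 ⇒ x=−24/11=-2.1818; min R=1−1/(4·11/24)=0.4545>−1
Confirm numerically:
  x=-2.046: |R|=0.87264 <1
  x=-1.991: |R|=0.82587 <1
  x=-1.758: |R|=0.65851 <1
  x=-1.346: |R|=0.48437 <1
  x=-2.625: |R|=1.53320 >1
  x=-2.347: |R|=1.17769 >1
Stable set (-2.1818, 0).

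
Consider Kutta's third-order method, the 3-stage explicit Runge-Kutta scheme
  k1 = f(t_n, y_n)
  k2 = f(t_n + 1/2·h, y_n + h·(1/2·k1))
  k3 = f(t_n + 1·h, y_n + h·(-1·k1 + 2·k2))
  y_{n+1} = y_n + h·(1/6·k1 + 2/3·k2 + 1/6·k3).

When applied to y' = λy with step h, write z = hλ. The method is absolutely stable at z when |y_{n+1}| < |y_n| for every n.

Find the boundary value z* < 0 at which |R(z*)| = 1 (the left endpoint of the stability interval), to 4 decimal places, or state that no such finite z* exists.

z* = -2.5127.

Set f=λy, z=hλ:
  order 3, 3-stage ⇒ R(z)=1+z+z^2/2+z^3/6
  (e.g. R(-0.82)=0.42431, |R|=0.42431)

Find x<0 with |R(x)|<1.
x=-0.82: |R|=0.4243
|R(-2.84)|=1.6249 |R(-2.83)|=1.6031 |R(-0.91)|=0.3785
Bisect:
  x_lo=-3.3717 |R|=3.0761  x_hi=-0.2921 |R|=0.7464
  mid=-1.83190 |R|=0.17857 →hi
  mid=-2.60181 |R|=1.15256 →lo
  mid=-2.21686 |R|=0.57540 →hi
  mid=-2.40934 |R|=0.83788 →hi
  mid=-2.50557 |R|=0.98825 →hi
  mid=-2.55369 |R|=1.06861 →lo
  mid=-2.52963 |R|=1.02798 →lo
  mid=-2.51760 |R|=1.00801 →lo
  mid=-2.51159 |R|=0.99810 →hi
  ...
  [-2.51290,-2.51272] ⇒ x*=-2.5127
So |R|<1 on (-2.5127, 0).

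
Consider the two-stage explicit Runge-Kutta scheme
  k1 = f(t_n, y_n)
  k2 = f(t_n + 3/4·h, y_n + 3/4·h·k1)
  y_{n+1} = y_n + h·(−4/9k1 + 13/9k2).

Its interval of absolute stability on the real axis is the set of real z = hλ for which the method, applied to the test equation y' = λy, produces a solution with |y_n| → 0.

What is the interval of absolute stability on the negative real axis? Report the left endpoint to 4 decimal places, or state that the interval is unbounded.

Set f=λy, z=hλ:
  k1=λy_n ⇒ h·k1=z·y_n;  k2=λ(1+3/4z)y_n ⇒ h·k2=z(1+3/4z)y_n
  y_{n+1}/y_n = 1 − 4/9z + 13/9z(1+3/4z) = 1 + z + 13/12z²
  R(z) = 1 + z + 13/12z².

Solve |R(x)|<1 on ℝ⁻.
x=-0.85: |R|=0.9327
R=1: x+13/12x²=0 ⇒ x=−12/13=-0.9231; min R=1−1/(4·13/12)=0.7692>−1
Confirm numerically:
  x=-0.899: |R|=0.97655 <1
  x=-0.871: |R|=0.95086 <1
  x=-0.737: |R|=0.85143 <1
  x=-1.331: |R|=1.58819 >1
  x=-1.263: |R|=1.46510 >1
  x=-1.036: |R|=1.12674 >1
So |R|<1 on (-0.9231, 0).

(-0.9231, 0).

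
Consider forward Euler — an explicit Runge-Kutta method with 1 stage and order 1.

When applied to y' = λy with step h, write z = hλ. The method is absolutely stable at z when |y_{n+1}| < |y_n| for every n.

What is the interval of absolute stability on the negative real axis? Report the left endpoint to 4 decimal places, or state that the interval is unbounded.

(-2.0000, 0).

Test eqn y'=λy, z=hλ:
  order 1, 1-stage ⇒ R(z)=1+z
  (e.g. R(-0.48)=0.52000, |R|=0.52000)

Need |R(x)|<1, x<0.
x=-0.48: |R|=0.5200
|R(-2.06)|=1.0600 |R(-1.69)|=0.6900 |R(-0.72)|=0.2800
Bisect:
  x_lo=-2.4576 |R|=1.4576  x_hi=-0.3495 |R|=0.6505
  mid=-1.40354 |R|=0.40354 →hi
  mid=-1.93057 |R|=0.93057 →hi
  mid=-2.19409 |R|=1.19409 →lo
  mid=-2.06233 |R|=1.06233 →lo
  mid=-1.99645 |R|=0.99645 →hi
  mid=-2.02939 |R|=1.02939 →lo
  mid=-2.01292 |R|=1.01292 →lo
  mid=-2.00469 |R|=1.00469 →lo
  mid=-2.00057 |R|=1.00057 →lo
  ...
  [-2.00006,-1.99993] ⇒ x*=-2.0000
Interval (-2.0000, 0).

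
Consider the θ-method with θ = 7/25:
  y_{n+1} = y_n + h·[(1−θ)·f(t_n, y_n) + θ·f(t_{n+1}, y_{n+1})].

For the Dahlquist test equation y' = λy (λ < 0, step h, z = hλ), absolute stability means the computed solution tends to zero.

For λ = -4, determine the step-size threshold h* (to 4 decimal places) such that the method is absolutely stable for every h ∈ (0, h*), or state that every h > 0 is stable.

With y'=λy (z=hλ):
  y_{n+1} = y_n + z·[18/25·y_n + 7/25·y_{n+1}] ⇒ (1 − 7/25z)y_{n+1} = (1 + 18/25z)y_n
  so R(z) = (1 + 18/25z)/(1 − 7/25z).

Boundary: |R(x)|=1, x<0.
x=-0.89: |R|=0.2875
R=−1: 1+18/25x = −1+7/25x ⇒ -11/25x=2 ⇒ x=2/(-11/25)=-4.5455
Confirm numerically:
  x=-3.949: |R|=0.87537 <1
  x=-3.012: |R|=0.63397 <1
  x=-2.578: |R|=0.49724 <1
  x=-4.783: |R|=1.04468 >1
  x=-4.700: |R|=1.02936 >1
Stable set (-4.5455, 0).

(-4.5455,0); λ=-4 ⇒ h* = (50/11)/4 = 1.1364.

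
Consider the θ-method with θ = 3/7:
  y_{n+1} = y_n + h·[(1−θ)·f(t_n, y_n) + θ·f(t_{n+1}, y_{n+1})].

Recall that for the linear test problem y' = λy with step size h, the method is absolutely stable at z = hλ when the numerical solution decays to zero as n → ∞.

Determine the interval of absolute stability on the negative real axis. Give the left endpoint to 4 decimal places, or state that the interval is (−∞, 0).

(-14.0000, 0).

On y'=λy, z=hλ:
  y_{n+1} = y_n + z·[4/7·y_n + 3/7·y_{n+1}] ⇒ (1 − 3/7z)y_{n+1} = (1 + 4/7z)y_n
  so R(z) = (1 + 4/7z)/(1 − 3/7z).

Solve |R(x)|<1 on ℝ⁻.
x=-0.72: |R|=0.4498
R=−1: 1+4/7x = −1+3/7x ⇒ -1/7x=2 ⇒ x=2/(-1/7)=-14.0000
Confirm numerically:
  x=-12.573: |R|=0.96809 <1
  x=-7.476: |R|=0.77831 <1
  x=-7.201: |R|=0.76230 <1
  x=-6.802: |R|=0.73736 <1
  x=-14.491: |R|=1.00973 >1
  x=-14.091: |R|=1.00185 >1
Stable set (-14.0000, 0).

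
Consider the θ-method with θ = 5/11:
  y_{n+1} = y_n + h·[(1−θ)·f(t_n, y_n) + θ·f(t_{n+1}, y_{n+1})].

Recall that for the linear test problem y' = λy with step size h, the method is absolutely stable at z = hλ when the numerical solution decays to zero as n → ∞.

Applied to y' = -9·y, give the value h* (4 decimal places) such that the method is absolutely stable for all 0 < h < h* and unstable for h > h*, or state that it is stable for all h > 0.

(-22.0000,0); λ=-9 ⇒ h* = (22)/9 = 2.4444.

Test eqn y'=λy, z=hλ:
  y_{n+1} = y_n + z·[6/11·y_n + 5/11·y_{n+1}] ⇒ (1 − 5/11z)y_{n+1} = (1 + 6/11z)y_n
  Hence R(z) = (1 + 6/11z)/(1 − 5/11z).

Find x<0 with |R(x)|<1.
x=-1.77: |R|=0.0191
R=−1: 1+6/11x = −1+5/11x ⇒ -1/11x=2 ⇒ x=2/(-1/11)=-22.0000
Confirm numerically:
  x=-17.007: |R|=0.94801 <1
  x=-15.507: |R|=0.92666 <1
  x=-13.885: |R|=0.89910 <1
  x=-13.747: |R|=0.89649 <1
  x=-22.536: |R|=1.00433 >1
  x=-22.103: |R|=1.00085 >1
Interval (-22.0000, 0).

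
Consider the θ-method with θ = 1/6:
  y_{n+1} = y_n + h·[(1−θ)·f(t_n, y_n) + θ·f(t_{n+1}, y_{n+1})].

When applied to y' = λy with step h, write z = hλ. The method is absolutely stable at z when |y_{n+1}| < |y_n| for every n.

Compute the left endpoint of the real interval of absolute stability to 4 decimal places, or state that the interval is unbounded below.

On y'=λy, z=hλ:
  y_{n+1} = y_n + z·[5/6·y_n + 1/6·y_{n+1}] ⇒ (1 − 1/6z)y_{n+1} = (1 + 5/6z)y_n
  R(z) = (1 + 5/6z)/(1 − 1/6z).

Need |R(x)|<1, x<0.
x=-0.48: |R|=0.5556
R=−1: 1+5/6x = −1+1/6x ⇒ -2/3x=2 ⇒ x=2/(-2/3)=-3.0000
Confirm numerically:
  x=-2.958: |R|=0.98125 <1
  x=-2.342: |R|=0.68449 <1
  x=-2.141: |R|=0.57794 <1
  x=-3.414: |R|=1.17591 >1
  x=-3.360: |R|=1.15385 >1
  x=-3.095: |R|=1.04178 >1
So |R|<1 on (-3.0000, 0).

left endpoint -3.0000.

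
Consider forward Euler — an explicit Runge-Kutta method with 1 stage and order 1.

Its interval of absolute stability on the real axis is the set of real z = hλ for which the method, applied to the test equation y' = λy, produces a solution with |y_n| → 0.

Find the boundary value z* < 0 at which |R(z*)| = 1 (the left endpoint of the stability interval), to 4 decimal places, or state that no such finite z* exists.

Test eqn y'=λy, z=hλ:
  order 1, 1-stage ⇒ R(z)=1+z
  (e.g. R(-0.98)=0.02000, |R|=0.02000)

Need |R(x)|<1, x<0.
x=-0.98: |R|=0.0200
|R(-2.26)|=1.2600 |R(-2.13)|=1.1300 |R(-0.61)|=0.3900
Bisect:
  x_lo=-2.8828 |R|=1.8828  x_hi=-0.2260 |R|=0.7740
  mid=-1.55436 |R|=0.55436 →hi
  mid=-2.21856 |R|=1.21856 →lo
  mid=-1.88646 |R|=0.88646 →hi
  mid=-2.05251 |R|=1.05251 →lo
  mid=-1.96949 |R|=0.96949 →hi
  mid=-2.01100 |R|=1.01100 →lo
  mid=-1.99024 |R|=0.99024 →hi
  mid=-2.00062 |R|=1.00062 →lo
  ...
  [-2.00014,-1.99997] ⇒ x*=-2.0000
So |R|<1 on (-2.0000, 0).

left endpoint -2.0000.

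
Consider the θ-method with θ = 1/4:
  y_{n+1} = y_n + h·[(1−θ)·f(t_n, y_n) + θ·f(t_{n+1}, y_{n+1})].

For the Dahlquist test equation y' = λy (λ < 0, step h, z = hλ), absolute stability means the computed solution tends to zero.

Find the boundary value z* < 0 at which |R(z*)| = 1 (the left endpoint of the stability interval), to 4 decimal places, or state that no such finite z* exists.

z* = -4.0000.

With y'=λy (z=hλ):
  y_{n+1} = y_n + z·[3/4·y_n + 1/4·y_{n+1}] ⇒ (1 − 1/4z)y_{n+1} = (1 + 3/4z)y_n
  Hence R(z) = (1 + 3/4z)/(1 − 1/4z).

Boundary: |R(x)|=1, x<0.
x=-0.84: |R|=0.3058
R=−1: 1+3/4x = −1+1/4x ⇒ -1/2x=2 ⇒ x=2/(-1/2)=-4.0000
Confirm numerically:
  x=-2.957: |R|=0.70016 <1
  x=-2.953: |R|=0.69884 <1
  x=-2.805: |R|=0.64879 <1
  x=-1.979: |R|=0.32397 <1
  x=-4.236: |R|=1.05731 >1
  x=-4.148: |R|=1.03633 >1
  x=-4.048: |R|=1.01193 >1
Interval (-4.0000, 0).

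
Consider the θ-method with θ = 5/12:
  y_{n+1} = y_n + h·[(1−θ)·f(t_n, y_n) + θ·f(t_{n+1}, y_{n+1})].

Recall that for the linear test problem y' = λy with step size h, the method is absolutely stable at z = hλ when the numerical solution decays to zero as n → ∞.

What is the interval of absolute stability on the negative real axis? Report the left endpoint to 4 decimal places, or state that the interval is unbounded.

Set f=λy, z=hλ:
  y_{n+1} = y_n + z·[7/12·y_n + 5/12·y_{n+1}] ⇒ (1 − 5/12z)y_{n+1} = (1 + 7/12z)y_n
  Hence R(z) = (1 + 7/12z)/(1 − 5/12z).

Boundary: |R(x)|=1, x<0.
x=-1.36: |R|=0.1319
R=−1: 1+7/12x = −1+5/12x ⇒ -1/6x=2 ⇒ x=2/(-1/6)=-12.0000
Confirm numerically:
  x=-11.042: |R|=0.97149 <1
  x=-9.057: |R|=0.89725 <1
  x=-7.310: |R|=0.80680 <1
  x=-5.215: |R|=0.64360 <1
  x=-12.548: |R|=1.01466 >1
  x=-12.505: |R|=1.01355 >1
Stable set (-12.0000, 0).

(-12.0000, 0).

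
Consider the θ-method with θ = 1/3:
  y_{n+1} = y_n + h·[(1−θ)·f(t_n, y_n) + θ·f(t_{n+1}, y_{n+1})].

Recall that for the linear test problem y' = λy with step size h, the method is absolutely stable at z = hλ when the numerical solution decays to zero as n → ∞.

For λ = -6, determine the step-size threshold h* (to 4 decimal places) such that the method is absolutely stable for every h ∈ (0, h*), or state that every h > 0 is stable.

(-6.0000,0); λ=-6 ⇒ h* = (6)/6 = 1.0000.

Test eqn y'=λy, z=hλ:
  y_{n+1} = y_n + z·[2/3·y_n + 1/3·y_{n+1}] ⇒ (1 − 1/3z)y_{n+1} = (1 + 2/3z)y_n
  so R(z) = (1 + 2/3z)/(1 − 1/3z).

Solve |R(x)|<1 on ℝ⁻.
x=-1.18: |R|=0.1531
R=−1: 1+2/3x = −1+1/3x ⇒ -1/3x=2 ⇒ x=2/(-1/3)=-6.0000
Confirm numerically:
  x=-5.586: |R|=0.95178 <1
  x=-3.992: |R|=0.71281 <1
  x=-3.689: |R|=0.65451 <1
  x=-3.608: |R|=0.63801 <1
  x=-6.425: |R|=1.04509 >1
  x=-6.149: |R|=1.01629 >1
Interval (-6.0000, 0).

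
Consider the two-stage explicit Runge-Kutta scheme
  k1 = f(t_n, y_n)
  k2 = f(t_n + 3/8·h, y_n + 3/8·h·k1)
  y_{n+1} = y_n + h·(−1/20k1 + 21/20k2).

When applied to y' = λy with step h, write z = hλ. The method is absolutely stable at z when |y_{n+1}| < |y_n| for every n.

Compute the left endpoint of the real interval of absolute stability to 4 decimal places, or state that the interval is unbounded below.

left endpoint -2.5397.

On y'=λy, z=hλ:
  k1=λy_n ⇒ h·k1=z·y_n;  k2=λ(1+3/8z)y_n ⇒ h·k2=z(1+3/8z)y_n
  y_{n+1}/y_n = 1 − 1/20z + 21/20z(1+3/8z) = 1 + z + 63/160z²
  ⇒ R(z) = 1 + z + 63/160z².

Need |R(x)|<1, x<0.
x=-0.68: |R|=0.5021
R=1: x+63/160x²=0 ⇒ x=−160/63=-2.5397; min R=1−1/(4·63/160)=0.3651>−1
Confirm numerically:
  x=-2.515: |R|=0.97556 <1
  x=-2.087: |R|=0.62801 <1
  x=-1.304: |R|=0.36554 <1
  x=-2.908: |R|=1.42173 >1
  x=-2.748: |R|=1.22540 >1
  x=-2.627: |R|=1.09032 >1
So |R|<1 on (-2.5397, 0).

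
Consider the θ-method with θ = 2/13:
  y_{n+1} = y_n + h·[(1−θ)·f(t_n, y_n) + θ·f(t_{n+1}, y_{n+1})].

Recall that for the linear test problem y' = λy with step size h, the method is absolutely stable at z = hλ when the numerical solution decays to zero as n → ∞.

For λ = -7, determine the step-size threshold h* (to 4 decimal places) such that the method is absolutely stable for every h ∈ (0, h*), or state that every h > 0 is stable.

Test eqn y'=λy, z=hλ:
  y_{n+1} = y_n + z·[11/13·y_n + 2/13·y_{n+1}] ⇒ (1 − 2/13z)y_{n+1} = (1 + 11/13z)y_n
  R(z) = (1 + 11/13z)/(1 − 2/13z).

Solve |R(x)|<1 on ℝ⁻.
x=-0.68: |R|=0.3844
R=−1: 1+11/13x = −1+2/13x ⇒ -9/13x=2 ⇒ x=2/(-9/13)=-2.8889
Confirm numerically:
  x=-2.578: |R|=0.84589 <1
  x=-1.596: |R|=0.28137 <1
  x=-1.386: |R|=0.14240 <1
  x=-1.236: |R|=0.03852 <1
  x=-3.427: |R|=1.24393 >1
  x=-3.046: |R|=1.07406 >1
  x=-3.000: |R|=1.05263 >1
Stable set (-2.8889, 0).

(-2.8889,0); λ=-7 ⇒ h* = (26/9)/7 = 0.4127.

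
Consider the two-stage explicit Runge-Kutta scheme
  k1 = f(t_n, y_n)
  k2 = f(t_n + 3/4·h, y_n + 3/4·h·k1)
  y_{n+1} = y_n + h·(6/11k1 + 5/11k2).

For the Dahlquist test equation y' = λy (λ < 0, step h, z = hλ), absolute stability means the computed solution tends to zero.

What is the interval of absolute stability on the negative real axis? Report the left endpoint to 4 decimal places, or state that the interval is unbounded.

Set f=λy, z=hλ:
  k1=λy_n ⇒ h·k1=z·y_n;  k2=λ(1+3/4z)y_n ⇒ h·k2=z(1+3/4z)y_n
  y_{n+1}/y_n = 1 + 6/11z + 5/11z(1+3/4z) = 1 + z + 15/44z²
  ⇒ R(z) = 1 + z + 15/44z².

Solve |R(x)|<1 on ℝ⁻.
x=-0.72: |R|=0.4567
R=1: x+15/44x²=0 ⇒ x=−44/15=-2.9333; min R=1−1/(4·15/44)=0.2667>−1
Confirm numerically:
  x=-2.535: |R|=0.65576 <1
  x=-2.056: |R|=0.38507 <1
  x=-1.597: |R|=0.27246 <1
  x=-1.412: |R|=0.26769 <1
  x=-3.465: |R|=1.62803 >1
  x=-3.399: |R|=1.53959 >1
  x=-3.278: |R|=1.38516 >1
Stable set (-2.9333, 0).

z∈(-2.9333,0).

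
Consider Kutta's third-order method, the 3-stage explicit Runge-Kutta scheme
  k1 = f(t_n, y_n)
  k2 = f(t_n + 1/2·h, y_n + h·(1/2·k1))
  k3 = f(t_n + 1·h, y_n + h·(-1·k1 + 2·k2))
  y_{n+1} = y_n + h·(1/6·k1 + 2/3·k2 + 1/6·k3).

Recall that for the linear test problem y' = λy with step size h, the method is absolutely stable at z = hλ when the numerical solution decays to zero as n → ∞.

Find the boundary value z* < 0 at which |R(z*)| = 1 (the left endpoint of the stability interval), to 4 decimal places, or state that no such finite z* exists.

Set f=λy, z=hλ:
  order 3, 3-stage ⇒ R(z)=1+z+z^2/2+z^3/6
  (e.g. R(-1.2)=0.23200, |R|=0.23200)

Need |R(x)|<1, x<0.
x=-1.2: |R|=0.2320
|R(-1.53)|=0.0435 |R(-1.13)|=0.2680 |R(-0.56)|=0.5675
Bisect:
  x_lo=-3.1814 |R|=2.4875  x_hi=-0.3849 |R|=0.6796
  mid=-1.78319 |R|=0.13833 →hi
  mid=-2.48231 |R|=0.95065 →hi
  mid=-2.83187 |R|=1.60715 →lo
  mid=-2.65709 |R|=1.25359 →lo
  mid=-2.56970 |R|=1.09613 →lo
  mid=-2.52600 |R|=1.02193 →lo
  mid=-2.50416 |R|=0.98593 →hi
  mid=-2.51508 |R|=1.00384 →lo
  mid=-2.50962 |R|=0.99486 →hi
  ...
  [-2.51286,-2.51269] ⇒ x*=-2.5127
Stable set (-2.5127, 0).

left endpoint -2.5127.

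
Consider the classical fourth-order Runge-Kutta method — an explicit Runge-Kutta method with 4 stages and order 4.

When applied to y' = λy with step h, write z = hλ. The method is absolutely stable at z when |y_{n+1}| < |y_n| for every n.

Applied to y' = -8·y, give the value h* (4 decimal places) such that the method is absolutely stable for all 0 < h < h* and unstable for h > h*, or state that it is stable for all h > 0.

(-2.7853,0); λ=-8 ⇒ h* = 0.3482.

On y'=λy, z=hλ:
  order 4, 4-stage ⇒ R(z)=1+z+z^2/2+z^3/6+z^4/24
  (e.g. R(-1.44)=0.27830, |R|=0.27830)

Solve |R(x)|<1 on ℝ⁻.
x=-1.44: |R|=0.2783
|R(-3.13)|=1.6569 |R(-1.9)|=0.3048 |R(-0.96)|=0.3887
Bisect:
  x_lo=-3.4404 |R|=2.5284  x_hi=-0.3086 |R|=0.7345
  mid=-1.87450 |R|=0.29906 →hi
  mid=-2.65747 |R|=0.82377 →hi
  mid=-3.04895 |R|=1.47593 →lo
  mid=-2.85321 |R|=1.10731 →lo
  mid=-2.75534 |R|=0.95577 →hi
  mid=-2.80427 |R|=1.02899 →lo
  mid=-2.77980 |R|=0.99175 →hi
  mid=-2.79204 |R|=1.01022 →lo
  ...
  [-2.78535,-2.78516] ⇒ x*=-2.7853
Interval (-2.7853, 0).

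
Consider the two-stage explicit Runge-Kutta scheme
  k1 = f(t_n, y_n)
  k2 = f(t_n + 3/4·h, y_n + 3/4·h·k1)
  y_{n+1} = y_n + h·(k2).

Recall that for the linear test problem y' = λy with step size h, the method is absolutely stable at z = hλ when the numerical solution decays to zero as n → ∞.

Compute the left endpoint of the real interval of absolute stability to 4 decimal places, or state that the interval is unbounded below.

z* = -1.3333.

Test eqn y'=λy, z=hλ:
  k1=λy_n ⇒ h·k1=z·y_n;  k2=λ(1+3/4z)y_n ⇒ h·k2=z(1+3/4z)y_n
  y_{n+1}/y_n = 1 + z(1+3/4z) = 1 + z + 3/4z²
  Hence R(z) = 1 + z + 3/4z².

Boundary: |R(x)|=1, x<0.
x=-0.91: |R|=0.7111
R=1: x+3/4x²=0 ⇒ x=−4/3=-1.3333; min R=1−1/(4·3/4)=0.6667>−1
Confirm numerically:
  x=-1.285: |R|=0.95342 <1
  x=-1.279: |R|=0.94788 <1
  x=-1.254: |R|=0.92539 <1
  x=-0.910: |R|=0.71108 <1
  x=-1.720: |R|=1.49880 >1
  x=-1.402: |R|=1.07220 >1
Interval (-1.3333, 0).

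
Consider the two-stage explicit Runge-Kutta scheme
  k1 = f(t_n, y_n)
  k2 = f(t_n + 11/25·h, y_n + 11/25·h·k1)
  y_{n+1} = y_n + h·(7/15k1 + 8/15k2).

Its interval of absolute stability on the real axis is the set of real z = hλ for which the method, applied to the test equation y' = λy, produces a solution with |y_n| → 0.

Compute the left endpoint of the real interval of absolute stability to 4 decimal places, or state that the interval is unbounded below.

On y'=λy, z=hλ:
  k1=λy_n ⇒ h·k1=z·y_n;  k2=λ(1+11/25z)y_n ⇒ h·k2=z(1+11/25z)y_n
  y_{n+1}/y_n = 1 + 7/15z + 8/15z(1+11/25z) = 1 + z + 88/375z²
  so R(z) = 1 + z + 88/375z².

Boundary: |R(x)|=1, x<0.
x=-1.01: |R|=0.2294
R=1: x+88/375x²=0 ⇒ x=−375/88=-4.2614; min R=1−1/(4·88/375)=-0.0653>−1
Confirm numerically:
  x=-3.628: |R|=0.46077 <1
  x=-3.051: |R|=0.13342 <1
  x=-2.389: |R|=0.04968 <1
  x=-4.736: |R|=1.52750 >1
  x=-4.467: |R|=1.21556 >1
Interval (-4.2614, 0).

left endpoint -4.2614.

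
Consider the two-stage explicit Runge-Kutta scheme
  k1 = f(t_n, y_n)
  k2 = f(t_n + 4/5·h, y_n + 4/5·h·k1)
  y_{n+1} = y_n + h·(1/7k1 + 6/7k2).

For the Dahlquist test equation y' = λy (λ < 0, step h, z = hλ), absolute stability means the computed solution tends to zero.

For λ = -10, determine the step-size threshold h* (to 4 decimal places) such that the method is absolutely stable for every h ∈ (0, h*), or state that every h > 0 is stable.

On y'=λy, z=hλ:
  k1=λy_n ⇒ h·k1=z·y_n;  k2=λ(1+4/5z)y_n ⇒ h·k2=z(1+4/5z)y_n
  y_{n+1}/y_n = 1 + 1/7z + 6/7z(1+4/5z) = 1 + z + 24/35z²
  ⇒ R(z) = 1 + z + 24/35z².

Boundary: |R(x)|=1, x<0.
x=-1.13: |R|=0.7456
R=1: x+24/35x²=0 ⇒ x=−35/24=-1.4583; min R=1−1/(4·24/35)=0.6354>−1
Confirm numerically:
  x=-1.196: |R|=0.78486 <1
  x=-1.106: |R|=0.73279 <1
  x=-0.682: |R|=0.63694 <1
  x=-0.677: |R|=0.63728 <1
  x=-1.931: |R|=1.62586 >1
  x=-1.767: |R|=1.37400 >1
  x=-1.491: |R|=1.03340 >1
So |R|<1 on (-1.4583, 0).

(-1.4583,0); λ=-10 ⇒ h* = (35/24)/10 = 0.1458.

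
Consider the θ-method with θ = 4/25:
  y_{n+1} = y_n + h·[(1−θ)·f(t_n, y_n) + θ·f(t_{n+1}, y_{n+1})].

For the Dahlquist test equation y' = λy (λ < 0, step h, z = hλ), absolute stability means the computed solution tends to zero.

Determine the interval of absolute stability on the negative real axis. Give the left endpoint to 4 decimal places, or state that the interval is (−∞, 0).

Set f=λy, z=hλ:
  y_{n+1} = y_n + z·[21/25·y_n + 4/25·y_{n+1}] ⇒ (1 − 4/25z)y_{n+1} = (1 + 21/25z)y_n
  Hence R(z) = (1 + 21/25z)/(1 − 4/25z).

Solve |R(x)|<1 on ℝ⁻.
x=-1.72: |R|=0.3488
R=−1: 1+21/25x = −1+4/25x ⇒ -17/25x=2 ⇒ x=2/(-17/25)=-2.9412
Confirm numerically:
  x=-2.087: |R|=0.56456 <1
  x=-1.750: |R|=0.36719 <1
  x=-1.666: |R|=0.31537 <1
  x=-3.435: |R|=1.21670 >1
  x=-3.165: |R|=1.10104 >1
Stable set (-2.9412, 0).

z∈(-2.9412,0).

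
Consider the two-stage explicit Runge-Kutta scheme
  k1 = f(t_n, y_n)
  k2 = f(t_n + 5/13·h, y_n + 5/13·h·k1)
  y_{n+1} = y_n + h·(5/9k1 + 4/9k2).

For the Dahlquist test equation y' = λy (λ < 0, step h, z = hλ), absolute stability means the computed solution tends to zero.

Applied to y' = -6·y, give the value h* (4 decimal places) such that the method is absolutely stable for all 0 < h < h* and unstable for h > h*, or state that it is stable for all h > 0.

(-5.8500,0); λ=-6 ⇒ h* = (117/20)/6 = 0.9750.

On y'=λy, z=hλ:
  k1=λy_n ⇒ h·k1=z·y_n;  k2=λ(1+5/13z)y_n ⇒ h·k2=z(1+5/13z)y_n
  y_{n+1}/y_n = 1 + 5/9z + 4/9z(1+5/13z) = 1 + z + 20/117z²
  R(z) = 1 + z + 20/117z².

Find x<0 with |R(x)|<1.
x=-1.25: |R|=0.0171
R=1: x+20/117x²=0 ⇒ x=−117/20=-5.8500; min R=1−1/(4·20/117)=-0.4625>−1
Confirm numerically:
  x=-4.944: |R|=0.23431 <1
  x=-4.752: |R|=0.10809 <1
  x=-4.145: |R|=0.20807 <1
  x=-3.883: |R|=0.30562 <1
  x=-6.284: |R|=1.46620 >1
  x=-6.110: |R|=1.27156 >1
Stable set (-5.8500, 0).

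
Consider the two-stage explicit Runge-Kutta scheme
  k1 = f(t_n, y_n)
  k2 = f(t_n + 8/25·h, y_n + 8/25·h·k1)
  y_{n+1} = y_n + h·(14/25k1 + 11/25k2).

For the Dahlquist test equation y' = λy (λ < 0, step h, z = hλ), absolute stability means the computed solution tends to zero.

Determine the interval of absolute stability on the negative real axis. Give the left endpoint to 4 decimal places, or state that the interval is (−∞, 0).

Set f=λy, z=hλ:
  k1=λy_n ⇒ h·k1=z·y_n;  k2=λ(1+8/25z)y_n ⇒ h·k2=z(1+8/25z)y_n
  y_{n+1}/y_n = 1 + 14/25z + 11/25z(1+8/25z) = 1 + z + 88/625z²
  Hence R(z) = 1 + z + 88/625z².

Find x<0 with |R(x)|<1.
x=-0.38: |R|=0.6403
R=1: x+88/625x²=0 ⇒ x=−625/88=-7.1023; min R=1−1/(4·88/625)=-0.7756>−1
Confirm numerically:
  x=-6.871: |R|=0.77626 <1
  x=-6.724: |R|=0.64187 <1
  x=-6.088: |R|=0.13058 <1
  x=-5.761: |R|=0.08797 <1
  x=-7.500: |R|=1.42000 >1
  x=-7.362: |R|=1.26923 >1
So |R|<1 on (-7.1023, 0).

z∈(-7.1023,0).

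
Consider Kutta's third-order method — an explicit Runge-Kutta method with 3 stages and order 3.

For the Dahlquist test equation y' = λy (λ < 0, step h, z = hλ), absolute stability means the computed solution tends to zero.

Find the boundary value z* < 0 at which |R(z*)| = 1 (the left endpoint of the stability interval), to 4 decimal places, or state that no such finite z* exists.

left endpoint -2.5127.

Test eqn y'=λy, z=hλ:
  order 3, 3-stage ⇒ R(z)=1+z+z^2/2+z^3/6
  (e.g. R(-1.37)=0.13989, |R|=0.13989)

Need |R(x)|<1, x<0.
x=-1.37: |R|=0.1399
|R(-2.21)|=0.5669 |R(-1.89)|=0.2292 |R(-0.64)|=0.5211
Bisect:
  x_lo=-3.2518 |R|=2.6955  x_hi=-0.1730 |R|=0.8411
  mid=-1.71236 |R|=0.08309 →hi
  mid=-2.48206 |R|=0.95025 →hi
  mid=-2.86691 |R|=1.68460 →lo
  mid=-2.67449 |R|=1.28643 →lo
  mid=-2.57827 |R|=1.11103 →lo
  mid=-2.53017 |R|=1.02887 →lo
  mid=-2.50611 |R|=0.98913 →hi
  mid=-2.51814 |R|=1.00889 →lo
  ...
  [-2.51288,-2.51269] ⇒ x*=-2.5127
Interval (-2.5127, 0).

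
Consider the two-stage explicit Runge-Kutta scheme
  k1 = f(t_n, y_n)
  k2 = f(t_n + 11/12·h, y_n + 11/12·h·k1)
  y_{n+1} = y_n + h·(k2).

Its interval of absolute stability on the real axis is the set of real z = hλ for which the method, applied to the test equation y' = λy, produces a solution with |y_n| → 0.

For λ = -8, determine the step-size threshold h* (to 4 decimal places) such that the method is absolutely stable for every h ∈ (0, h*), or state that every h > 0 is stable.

(-1.0909,0); λ=-8 ⇒ h* = (12/11)/8 = 0.1364.

Set f=λy, z=hλ:
  k1=λy_n ⇒ h·k1=z·y_n;  k2=λ(1+11/12z)y_n ⇒ h·k2=z(1+11/12z)y_n
  y_{n+1}/y_n = 1 + z(1+11/12z) = 1 + z + 11/12z²
  so R(z) = 1 + z + 11/12z².

Need |R(x)|<1, x<0.
x=-1.64: |R|=1.8255
R=1: x+11/12x²=0 ⇒ x=−12/11=-1.0909; min R=1−1/(4·11/12)=0.7273>−1
Confirm numerically:
  x=-0.999: |R|=0.91583 <1
  x=-0.920: |R|=0.85587 <1
  x=-0.834: |R|=0.80359 <1
  x=-1.259: |R|=1.19399 >1
  x=-1.250: |R|=1.18229 >1
  x=-1.184: |R|=1.10103 >1
Interval (-1.0909, 0).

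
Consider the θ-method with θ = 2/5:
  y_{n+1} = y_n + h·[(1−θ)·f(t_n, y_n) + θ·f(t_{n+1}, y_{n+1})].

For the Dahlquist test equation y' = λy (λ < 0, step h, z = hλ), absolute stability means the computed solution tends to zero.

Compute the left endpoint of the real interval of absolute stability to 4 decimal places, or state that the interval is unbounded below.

Test eqn y'=λy, z=hλ:
  y_{n+1} = y_n + z·[3/5·y_n + 2/5·y_{n+1}] ⇒ (1 − 2/5z)y_{n+1} = (1 + 3/5z)y_n
  R(z) = (1 + 3/5z)/(1 − 2/5z).

Boundary: |R(x)|=1, x<0.
x=-0.5: |R|=0.5833
R=−1: 1+3/5x = −1+2/5x ⇒ -1/5x=2 ⇒ x=2/(-1/5)=-10.0000
Confirm numerically:
  x=-9.576: |R|=0.98244 <1
  x=-8.138: |R|=0.91248 <1
  x=-7.304: |R|=0.86251 <1
  x=-4.698: |R|=0.63170 <1
  x=-10.305: |R|=1.01191 >1
  x=-10.272: |R|=1.01065 >1
So |R|<1 on (-10.0000, 0).

left endpoint -10.0000.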